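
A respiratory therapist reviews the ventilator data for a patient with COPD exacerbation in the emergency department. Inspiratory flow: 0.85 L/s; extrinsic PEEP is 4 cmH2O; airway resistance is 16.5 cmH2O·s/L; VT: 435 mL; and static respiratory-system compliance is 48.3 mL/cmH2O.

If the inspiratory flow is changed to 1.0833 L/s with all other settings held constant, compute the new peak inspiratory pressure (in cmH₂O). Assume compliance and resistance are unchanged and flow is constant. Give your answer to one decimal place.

30.9

PIP = Vt/C + R·V̇ + PEEP (constant-flow equation of motion).
Only the resistive term changes: ΔPIP = R × ΔV̇ = 16.5 × (1.0833 − 0.85) = 16.5 × 0.2333 = 3.849 cmH2O.
Original PIP = 435/48.3 + 16.5×0.85 + 4 = 27.031 cmH2O; new PIP = 27.031 + (3.849) = 30.88 cmH2O.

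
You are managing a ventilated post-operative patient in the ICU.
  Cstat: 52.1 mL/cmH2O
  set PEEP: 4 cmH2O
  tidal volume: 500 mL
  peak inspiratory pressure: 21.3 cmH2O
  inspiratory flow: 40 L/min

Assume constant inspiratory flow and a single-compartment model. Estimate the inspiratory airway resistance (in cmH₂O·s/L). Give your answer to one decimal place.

11.6

Flow: 40 L/min ÷ 60 = 0.6667 L/s.
Equation of motion (constant flow): PIP = Vt/C + R·V̇ + PEEP.
R·V̇ = PIP − Vt/C − PEEP = 21.3 − 500/52.1 − 4 = 21.3 − 9.597 − 4 = 7.703 cmH2O.
R = 7.703 / 0.6667 = 11.554 cmH2O·s/L.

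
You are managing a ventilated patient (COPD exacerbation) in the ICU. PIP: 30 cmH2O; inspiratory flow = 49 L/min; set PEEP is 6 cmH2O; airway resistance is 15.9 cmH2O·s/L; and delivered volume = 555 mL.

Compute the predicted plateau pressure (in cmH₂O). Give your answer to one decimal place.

17.0

Flow: 49 L/min ÷ 60 = 0.8167 L/s.
Pplat = PIP − Raw × flow = 30 − 15.9 × 0.8167 = 30 − 12.986 = 17.014 cmH2O.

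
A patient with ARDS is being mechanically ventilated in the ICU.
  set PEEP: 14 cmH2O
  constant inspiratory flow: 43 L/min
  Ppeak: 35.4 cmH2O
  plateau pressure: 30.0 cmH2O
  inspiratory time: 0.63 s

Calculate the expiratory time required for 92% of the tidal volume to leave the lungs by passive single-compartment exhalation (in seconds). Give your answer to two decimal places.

0.54

Flow: 43 L/min ÷ 60 = 0.7167 L/s.
Vt = flow × Ti = 0.7167 L/s × 0.63 s × 1000 mL/L = 451.52 mL.
R = (PIP − Pplat)/V̇ = (35.4 − 30.0) / 0.7167 = 5.4/0.7167 = 7.535 cmH2O·s/L.
C = Vt/(Pplat − PEEP) = 451.52 / (30.0 − 14) = 451.52/16.0 = 28.22 mL/cmH2O.
τ = R × C = 7.535 × 0.02822 L/cmH2O = 0.2126 s.
t = −τ·ln(1 − 0.92) = −0.2126·ln(0.08) = 0.537 s.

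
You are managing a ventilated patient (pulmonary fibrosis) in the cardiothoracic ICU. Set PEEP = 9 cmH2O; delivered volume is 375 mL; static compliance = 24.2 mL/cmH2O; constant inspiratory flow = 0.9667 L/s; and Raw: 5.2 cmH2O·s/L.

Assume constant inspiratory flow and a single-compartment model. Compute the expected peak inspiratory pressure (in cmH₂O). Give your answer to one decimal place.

Equation of motion (constant flow): PIP = Vt/C + R·V̇ + PEEP.
PIP = 375/24.2 + 5.2×0.9667 + 9 = 15.496 + 5.027 + 9 = 29.523 cmH2O.

29.5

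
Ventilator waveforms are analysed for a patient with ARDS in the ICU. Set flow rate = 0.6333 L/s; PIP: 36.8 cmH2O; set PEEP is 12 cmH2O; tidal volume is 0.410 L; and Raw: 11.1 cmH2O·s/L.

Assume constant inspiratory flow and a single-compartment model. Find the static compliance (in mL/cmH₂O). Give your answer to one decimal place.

23.1

Equation of motion (constant flow): PIP = Vt/C + R·V̇ + PEEP.
Vt/C = PIP − R·V̇ − PEEP = 36.8 − 11.1×0.6333 − 12 = 36.8 − 7.03 − 12 = 17.77 cmH2O.
C = Vt / 17.77 = 410 / 17.77 = 23.073 mL/cmH2O.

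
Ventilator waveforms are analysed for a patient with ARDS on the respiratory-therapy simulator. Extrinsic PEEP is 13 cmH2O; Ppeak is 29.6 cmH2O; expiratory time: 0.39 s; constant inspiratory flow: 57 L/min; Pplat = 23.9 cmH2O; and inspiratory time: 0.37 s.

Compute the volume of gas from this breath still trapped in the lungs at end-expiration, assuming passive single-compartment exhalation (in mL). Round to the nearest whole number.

Flow: 57 L/min ÷ 60 = 0.95 L/s.
Vt = flow × Ti = 0.95 L/s × 0.37 s × 1000 mL/L = 351.5 mL.
R = (PIP − Pplat)/V̇ = (29.6 − 23.9) / 0.95 = 5.7/0.95 = 6.0 cmH2O·s/L.
C = Vt/(Pplat − PEEP) = 351.5 / (23.9 − 13) = 351.5/10.9 = 32.248 mL/cmH2O.
τ = R × C = 6.0 × 0.03225 L/cmH2O = 0.1935 s.
Fraction remaining = e^(−Te/τ) = e^(−0.39/0.1935) = 0.1333.
Trapped volume = 351.5 × 0.1333 = 46.855 mL.

47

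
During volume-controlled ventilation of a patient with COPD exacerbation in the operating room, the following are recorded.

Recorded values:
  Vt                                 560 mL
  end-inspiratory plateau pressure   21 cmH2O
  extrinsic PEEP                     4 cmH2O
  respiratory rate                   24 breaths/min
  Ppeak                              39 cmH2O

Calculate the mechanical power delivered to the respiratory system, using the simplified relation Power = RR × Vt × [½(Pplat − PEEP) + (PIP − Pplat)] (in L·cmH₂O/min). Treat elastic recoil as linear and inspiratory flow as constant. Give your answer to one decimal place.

Per-breath work = Vt × [½(Pplat−PEEP) + (PIP−Pplat)] = 0.560 × [0.5×17.0 + 18.0] = 0.560 × 26.5 = 14.84 L·cmH2O.
Power = 24 × 14.84 = 356.16 L·cmH2O/min.

356.2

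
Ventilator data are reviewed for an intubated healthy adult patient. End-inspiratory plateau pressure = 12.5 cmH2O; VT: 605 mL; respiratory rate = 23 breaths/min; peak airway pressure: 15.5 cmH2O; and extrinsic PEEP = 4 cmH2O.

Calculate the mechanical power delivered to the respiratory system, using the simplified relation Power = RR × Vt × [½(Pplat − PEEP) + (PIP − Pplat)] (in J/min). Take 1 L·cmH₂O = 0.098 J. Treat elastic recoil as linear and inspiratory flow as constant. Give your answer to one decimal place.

Per-breath work = Vt × [½(Pplat−PEEP) + (PIP−Pplat)] = 0.605 × [0.5×8.5 + 3.0] = 0.605 × 7.25 = 4.386 L·cmH2O.
Power = 23 × 4.386 = 100.88 L·cmH2O/min.
× 0.098 J/(L·cmH2O) → 9.886 J/min.

9.9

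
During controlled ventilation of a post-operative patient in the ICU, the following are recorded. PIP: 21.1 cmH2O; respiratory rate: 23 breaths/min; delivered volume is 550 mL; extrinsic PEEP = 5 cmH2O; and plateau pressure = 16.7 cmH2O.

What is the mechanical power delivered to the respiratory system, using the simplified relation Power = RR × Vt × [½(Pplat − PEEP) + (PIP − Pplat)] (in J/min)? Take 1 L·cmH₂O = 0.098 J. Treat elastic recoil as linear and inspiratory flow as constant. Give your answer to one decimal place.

Per-breath work = Vt × [½(Pplat−PEEP) + (PIP−Pplat)] = 0.550 × [0.5×11.7 + 4.4] = 0.550 × 10.25 = 5.638 L·cmH2O.
Power = 23 × 5.638 = 129.67 L·cmH2O/min.
× 0.098 J/(L·cmH2O) → 12.708 J/min.

12.7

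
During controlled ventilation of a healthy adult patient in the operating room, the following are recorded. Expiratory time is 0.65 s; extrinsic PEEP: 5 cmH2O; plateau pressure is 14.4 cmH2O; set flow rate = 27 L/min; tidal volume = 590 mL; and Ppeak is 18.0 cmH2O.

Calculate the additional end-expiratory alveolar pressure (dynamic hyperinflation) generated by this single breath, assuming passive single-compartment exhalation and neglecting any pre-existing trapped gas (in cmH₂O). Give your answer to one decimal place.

Flow: 27 L/min ÷ 60 = 0.45 L/s.
R = (PIP − Pplat)/V̇ = (18.0 − 14.4) / 0.45 = 3.6/0.45 = 8.0 cmH2O·s/L.
C = Vt/(Pplat − PEEP) = 590.0 / (14.4 − 5) = 590.0/9.4 = 62.766 mL/cmH2O.
τ = R × C = 8.0 × 0.06277 L/cmH2O = 0.5022 s.
Fraction remaining = e^(−Te/τ) = e^(−0.65/0.5022) = 0.2741; trapped volume = 590.0 × 0.2741 = 161.72 mL.
Additional alveolar pressure from trapping ≈ V_trapped / C = 161.72 / 62.766 = 2.577 cmH2O.

2.6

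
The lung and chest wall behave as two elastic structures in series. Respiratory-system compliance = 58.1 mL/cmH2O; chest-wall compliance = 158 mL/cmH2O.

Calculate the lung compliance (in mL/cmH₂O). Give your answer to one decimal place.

91.9

1/CL = 1/Crs − 1/Ccw.
1/CL = 1/58.1 − 1/158 = 0.01088.
CL = 91.912 mL/cmH2O.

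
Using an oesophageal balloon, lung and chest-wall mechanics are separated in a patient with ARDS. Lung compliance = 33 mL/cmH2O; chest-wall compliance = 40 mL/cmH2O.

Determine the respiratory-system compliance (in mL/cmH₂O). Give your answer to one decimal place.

18.1

Lung and chest wall are elastances in series: 1/Crs = 1/CL + 1/Ccw.
1/Crs = 1/33 + 1/40 = 0.0553.
Crs = 18.083 mL/cmH2O.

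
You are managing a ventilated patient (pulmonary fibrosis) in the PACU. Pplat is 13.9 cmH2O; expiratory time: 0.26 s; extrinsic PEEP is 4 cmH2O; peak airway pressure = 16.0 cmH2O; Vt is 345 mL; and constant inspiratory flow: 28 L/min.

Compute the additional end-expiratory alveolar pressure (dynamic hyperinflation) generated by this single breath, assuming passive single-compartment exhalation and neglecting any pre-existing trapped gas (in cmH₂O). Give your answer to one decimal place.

1.9

Flow: 28 L/min ÷ 60 = 0.4667 L/s.
R = (PIP − Pplat)/V̇ = (16.0 − 13.9) / 0.4667 = 2.1/0.4667 = 4.5 cmH2O·s/L.
C = Vt/(Pplat − PEEP) = 345.0 / (13.9 − 4) = 345.0/9.9 = 34.848 mL/cmH2O.
τ = R × C = 4.5 × 0.03485 L/cmH2O = 0.1568 s.
Fraction remaining = e^(−Te/τ) = e^(−0.26/0.1568) = 0.1905; trapped volume = 345.0 × 0.1905 = 65.723 mL.
Additional alveolar pressure from trapping ≈ V_trapped / C = 65.723 / 34.848 = 1.886 cmH2O.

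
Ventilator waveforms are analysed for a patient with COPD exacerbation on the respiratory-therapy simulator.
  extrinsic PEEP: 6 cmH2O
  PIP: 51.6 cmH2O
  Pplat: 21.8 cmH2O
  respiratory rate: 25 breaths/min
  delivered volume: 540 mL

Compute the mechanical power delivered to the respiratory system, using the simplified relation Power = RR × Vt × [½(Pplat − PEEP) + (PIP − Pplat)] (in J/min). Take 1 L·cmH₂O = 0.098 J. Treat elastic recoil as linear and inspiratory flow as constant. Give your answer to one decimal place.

49.9

Per-breath work = Vt × [½(Pplat−PEEP) + (PIP−Pplat)] = 0.540 × [0.5×15.8 + 29.8] = 0.540 × 37.7 = 20.358 L·cmH2O.
Power = 25 × 20.358 = 508.95 L·cmH2O/min.
× 0.098 J/(L·cmH2O) → 49.877 J/min.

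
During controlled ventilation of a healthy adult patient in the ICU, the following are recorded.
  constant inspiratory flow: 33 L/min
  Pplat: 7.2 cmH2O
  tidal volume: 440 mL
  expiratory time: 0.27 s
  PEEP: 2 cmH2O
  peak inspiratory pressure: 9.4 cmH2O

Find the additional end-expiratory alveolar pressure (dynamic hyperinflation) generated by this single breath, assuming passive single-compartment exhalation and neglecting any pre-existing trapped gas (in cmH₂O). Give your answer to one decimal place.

2.3

Flow: 33 L/min ÷ 60 = 0.55 L/s.
R = (PIP − Pplat)/V̇ = (9.4 − 7.2) / 0.55 = 2.2/0.55 = 4.0 cmH2O·s/L.
C = Vt/(Pplat − PEEP) = 440.0 / (7.2 − 2) = 440.0/5.2 = 84.615 mL/cmH2O.
τ = R × C = 4.0 × 0.08462 L/cmH2O = 0.3385 s.
Fraction remaining = e^(−Te/τ) = e^(−0.27/0.3385) = 0.4504; trapped volume = 440.0 × 0.4504 = 198.18 mL.
Additional alveolar pressure from trapping ≈ V_trapped / C = 198.18 / 84.615 = 2.342 cmH2O.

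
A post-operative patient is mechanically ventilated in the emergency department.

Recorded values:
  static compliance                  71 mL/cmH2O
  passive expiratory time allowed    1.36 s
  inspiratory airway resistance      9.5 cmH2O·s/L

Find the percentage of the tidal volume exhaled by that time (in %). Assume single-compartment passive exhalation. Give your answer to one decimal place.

τ = R × C = 9.5 × 71 mL/cmH2O = 9.5 × 0.071 L/cmH2O = 0.6745 s.
Passive exhalation: V(t)/V₀ = e^(−t/τ) = e^(−1.36/0.6745) = 0.1331.
Fraction exhaled = 1 − 0.1331 = 0.8669 → 86.69%.

86.7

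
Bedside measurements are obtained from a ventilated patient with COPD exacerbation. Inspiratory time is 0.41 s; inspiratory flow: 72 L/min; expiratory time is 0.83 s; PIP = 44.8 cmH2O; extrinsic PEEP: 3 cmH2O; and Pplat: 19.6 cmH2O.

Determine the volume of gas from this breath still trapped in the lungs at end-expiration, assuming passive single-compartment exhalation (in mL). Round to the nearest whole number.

Flow: 72 L/min ÷ 60 = 1.2 L/s.
Vt = flow × Ti = 1.2 L/s × 0.41 s × 1000 mL/L = 492.0 mL.
R = (PIP − Pplat)/V̇ = (44.8 − 19.6) / 1.2 = 25.2/1.2 = 21.0 cmH2O·s/L.
C = Vt/(Pplat − PEEP) = 492.0 / (19.6 − 3) = 492.0/16.6 = 29.639 mL/cmH2O.
τ = R × C = 21.0 × 0.02964 L/cmH2O = 0.6224 s.
Fraction remaining = e^(−Te/τ) = e^(−0.83/0.6224) = 0.2635.
Trapped volume = 492.0 × 0.2635 = 129.64 mL.

130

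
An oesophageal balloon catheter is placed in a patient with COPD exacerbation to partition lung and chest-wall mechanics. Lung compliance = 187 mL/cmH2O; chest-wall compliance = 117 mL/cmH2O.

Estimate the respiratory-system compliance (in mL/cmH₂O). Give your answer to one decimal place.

72.0

Lung and chest wall are elastances in series: 1/Crs = 1/CL + 1/Ccw.
1/Crs = 1/187 + 1/117 = 0.01389.
Crs = 71.994 mL/cmH2O.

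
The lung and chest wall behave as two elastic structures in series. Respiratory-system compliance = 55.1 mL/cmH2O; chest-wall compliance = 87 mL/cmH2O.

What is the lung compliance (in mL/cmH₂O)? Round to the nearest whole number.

1/CL = 1/Crs − 1/Ccw.
1/CL = 1/55.1 − 1/87 = 0.006655.
CL = 150.26 mL/cmH2O.

150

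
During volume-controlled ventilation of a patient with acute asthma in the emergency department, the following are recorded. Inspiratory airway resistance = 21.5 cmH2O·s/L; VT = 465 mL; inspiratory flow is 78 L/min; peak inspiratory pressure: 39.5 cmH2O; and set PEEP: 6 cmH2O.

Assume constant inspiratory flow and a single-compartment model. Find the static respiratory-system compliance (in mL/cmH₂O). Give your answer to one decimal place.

Flow: 78 L/min ÷ 60 = 1.3 L/s.
Equation of motion (constant flow): PIP = Vt/C + R·V̇ + PEEP.
Vt/C = PIP − R·V̇ − PEEP = 39.5 − 21.5×1.3 − 6 = 39.5 − 27.95 − 6 = 5.55 cmH2O.
C = Vt / 5.55 = 465 / 5.55 = 83.784 mL/cmH2O.

83.8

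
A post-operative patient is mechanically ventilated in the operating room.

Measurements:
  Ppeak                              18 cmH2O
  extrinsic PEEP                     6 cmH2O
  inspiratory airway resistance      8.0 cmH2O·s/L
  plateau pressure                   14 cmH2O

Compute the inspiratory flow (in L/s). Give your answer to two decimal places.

0.50

flow = (PIP − Pplat) / Raw = 4.0 / 8.0 = 0.5 L/s.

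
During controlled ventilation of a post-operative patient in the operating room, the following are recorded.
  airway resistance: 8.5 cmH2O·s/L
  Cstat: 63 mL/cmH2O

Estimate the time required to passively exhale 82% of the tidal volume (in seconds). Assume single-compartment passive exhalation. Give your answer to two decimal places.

0.92

τ = R × C = 8.5 × 63 mL/cmH2O = 8.5 × 0.063 L/cmH2O = 0.5355 s.
Exhaled fraction f = 1 − e^(−t/τ) → t = −τ·ln(1 − f) = −0.5355·ln(0.18) = 0.9183 s.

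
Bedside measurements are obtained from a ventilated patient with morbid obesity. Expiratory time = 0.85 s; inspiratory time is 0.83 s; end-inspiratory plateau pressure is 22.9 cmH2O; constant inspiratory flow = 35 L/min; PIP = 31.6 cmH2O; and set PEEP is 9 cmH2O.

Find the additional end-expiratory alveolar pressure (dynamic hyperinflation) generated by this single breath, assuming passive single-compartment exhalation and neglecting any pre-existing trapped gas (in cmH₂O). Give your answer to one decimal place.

2.7

Flow: 35 L/min ÷ 60 = 0.5833 L/s.
Vt = flow × Ti = 0.5833 L/s × 0.83 s × 1000 mL/L = 484.14 mL.
R = (PIP − Pplat)/V̇ = (31.6 − 22.9) / 0.5833 = 8.7/0.5833 = 14.915 cmH2O·s/L.
C = Vt/(Pplat − PEEP) = 484.14 / (22.9 − 9) = 484.14/13.9 = 34.83 mL/cmH2O.
τ = R × C = 14.915 × 0.03483 L/cmH2O = 0.5195 s.
Fraction remaining = e^(−Te/τ) = e^(−0.85/0.5195) = 0.1947; trapped volume = 484.14 × 0.1947 = 94.262 mL.
Additional alveolar pressure from trapping ≈ V_trapped / C = 94.262 / 34.83 = 2.706 cmH2O.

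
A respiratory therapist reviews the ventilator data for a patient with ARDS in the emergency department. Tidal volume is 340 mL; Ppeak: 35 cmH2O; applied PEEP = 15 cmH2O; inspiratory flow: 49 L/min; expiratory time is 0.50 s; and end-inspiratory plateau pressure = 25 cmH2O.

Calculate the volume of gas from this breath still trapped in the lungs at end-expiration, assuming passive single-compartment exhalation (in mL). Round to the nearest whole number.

Flow: 49 L/min ÷ 60 = 0.8167 L/s.
R = (PIP − Pplat)/V̇ = (35 − 25) / 0.8167 = 10.0/0.8167 = 12.244 cmH2O·s/L.
C = Vt/(Pplat − PEEP) = 340.0 / (25 − 15) = 340.0/10.0 = 34.0 mL/cmH2O.
τ = R × C = 12.244 × 0.034 L/cmH2O = 0.4163 s.
Fraction remaining = e^(−Te/τ) = e^(−0.50/0.4163) = 0.3009.
Trapped volume = 340.0 × 0.3009 = 102.31 mL.

102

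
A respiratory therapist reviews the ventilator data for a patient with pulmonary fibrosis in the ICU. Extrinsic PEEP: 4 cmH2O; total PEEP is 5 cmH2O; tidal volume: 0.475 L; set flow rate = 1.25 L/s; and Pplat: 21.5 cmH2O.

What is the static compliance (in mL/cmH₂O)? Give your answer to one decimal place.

End-expiratory occlusion gives total PEEP = 5 cmH2O (intrinsic PEEP = 5 − 4 = 1). Use total PEEP for the elastic gradient.
Cstat = Vt / (Pplat − PEEPtotal) = 475 / (21.5 − 5) = 475 / 16.5 = 28.788 mL/cmH2O.

28.8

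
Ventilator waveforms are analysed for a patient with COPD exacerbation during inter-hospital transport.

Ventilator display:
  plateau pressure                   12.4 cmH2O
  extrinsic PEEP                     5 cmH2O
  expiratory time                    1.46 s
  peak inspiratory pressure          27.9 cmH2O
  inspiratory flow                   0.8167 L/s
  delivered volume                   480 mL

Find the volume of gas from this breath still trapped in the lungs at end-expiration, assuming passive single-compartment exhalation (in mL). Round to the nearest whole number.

R = (PIP − Pplat)/V̇ = (27.9 − 12.4) / 0.8167 = 15.5/0.8167 = 18.979 cmH2O·s/L.
C = Vt/(Pplat − PEEP) = 480.0 / (12.4 − 5) = 480.0/7.4 = 64.865 mL/cmH2O.
τ = R × C = 18.979 × 0.06487 L/cmH2O = 1.231 s.
Fraction remaining = e^(−Te/τ) = e^(−1.46/1.231) = 0.3054.
Trapped volume = 480.0 × 0.3054 = 146.59 mL.

147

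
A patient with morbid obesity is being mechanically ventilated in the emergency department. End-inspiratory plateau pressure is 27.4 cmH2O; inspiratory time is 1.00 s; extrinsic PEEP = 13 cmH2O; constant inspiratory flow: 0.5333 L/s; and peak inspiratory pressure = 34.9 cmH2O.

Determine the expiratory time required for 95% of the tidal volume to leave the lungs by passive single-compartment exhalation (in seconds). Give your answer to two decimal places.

Vt = flow × Ti = 0.5333 L/s × 1.00 s × 1000 mL/L = 533.3 mL.
R = (PIP − Pplat)/V̇ = (34.9 − 27.4) / 0.5333 = 7.5/0.5333 = 14.063 cmH2O·s/L.
C = Vt/(Pplat − PEEP) = 533.3 / (27.4 − 13) = 533.3/14.4 = 37.035 mL/cmH2O.
τ = R × C = 14.063 × 0.03704 L/cmH2O = 0.5209 s.
t = −τ·ln(1 − 0.95) = −0.5209·ln(0.05) = 1.56 s.

1.56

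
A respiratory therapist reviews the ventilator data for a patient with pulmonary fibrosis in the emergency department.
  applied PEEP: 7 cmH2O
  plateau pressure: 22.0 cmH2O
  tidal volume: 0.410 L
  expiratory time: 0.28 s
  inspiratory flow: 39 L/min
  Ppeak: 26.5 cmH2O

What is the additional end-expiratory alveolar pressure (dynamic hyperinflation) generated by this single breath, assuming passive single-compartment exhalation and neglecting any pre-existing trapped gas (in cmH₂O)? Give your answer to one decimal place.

3.4

Flow: 39 L/min ÷ 60 = 0.65 L/s.
R = (PIP − Pplat)/V̇ = (26.5 − 22.0) / 0.65 = 4.5/0.65 = 6.923 cmH2O·s/L.
C = Vt/(Pplat − PEEP) = 410.0 / (22.0 − 7) = 410.0/15.0 = 27.333 mL/cmH2O.
τ = R × C = 6.923 × 0.02733 L/cmH2O = 0.1892 s.
Fraction remaining = e^(−Te/τ) = e^(−0.28/0.1892) = 0.2277; trapped volume = 410.0 × 0.2277 = 93.357 mL.
Additional alveolar pressure from trapping ≈ V_trapped / C = 93.357 / 27.333 = 3.416 cmH2O.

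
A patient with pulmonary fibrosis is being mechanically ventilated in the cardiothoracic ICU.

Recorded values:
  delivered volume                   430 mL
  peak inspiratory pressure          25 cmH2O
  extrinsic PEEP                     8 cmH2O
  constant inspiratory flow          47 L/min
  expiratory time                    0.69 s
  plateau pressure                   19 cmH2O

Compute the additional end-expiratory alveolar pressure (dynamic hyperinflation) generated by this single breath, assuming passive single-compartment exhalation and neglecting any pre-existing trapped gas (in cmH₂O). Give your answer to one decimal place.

Flow: 47 L/min ÷ 60 = 0.7833 L/s.
R = (PIP − Pplat)/V̇ = (25 − 19) / 0.7833 = 6.0/0.7833 = 7.66 cmH2O·s/L.
C = Vt/(Pplat − PEEP) = 430.0 / (19 − 8) = 430.0/11.0 = 39.091 mL/cmH2O.
τ = R × C = 7.66 × 0.03909 L/cmH2O = 0.2994 s.
Fraction remaining = e^(−Te/τ) = e^(−0.69/0.2994) = 0.0998; trapped volume = 430.0 × 0.0998 = 42.914 mL.
Additional alveolar pressure from trapping ≈ V_trapped / C = 42.914 / 39.091 = 1.098 cmH2O.

1.1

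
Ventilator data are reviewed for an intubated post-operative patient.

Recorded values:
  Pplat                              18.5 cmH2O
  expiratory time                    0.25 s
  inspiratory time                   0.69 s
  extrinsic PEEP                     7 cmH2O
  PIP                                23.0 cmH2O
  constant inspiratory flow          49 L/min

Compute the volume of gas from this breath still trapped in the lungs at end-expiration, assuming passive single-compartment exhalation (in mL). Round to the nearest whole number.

Flow: 49 L/min ÷ 60 = 0.8167 L/s.
Vt = flow × Ti = 0.8167 L/s × 0.69 s × 1000 mL/L = 563.52 mL.
R = (PIP − Pplat)/V̇ = (23.0 − 18.5) / 0.8167 = 4.5/0.8167 = 5.51 cmH2O·s/L.
C = Vt/(Pplat − PEEP) = 563.52 / (18.5 − 7) = 563.52/11.5 = 49.002 mL/cmH2O.
τ = R × C = 5.51 × 0.049 L/cmH2O = 0.27 s.
Fraction remaining = e^(−Te/τ) = e^(−0.25/0.27) = 0.3962.
Trapped volume = 563.52 × 0.3962 = 223.27 mL.

223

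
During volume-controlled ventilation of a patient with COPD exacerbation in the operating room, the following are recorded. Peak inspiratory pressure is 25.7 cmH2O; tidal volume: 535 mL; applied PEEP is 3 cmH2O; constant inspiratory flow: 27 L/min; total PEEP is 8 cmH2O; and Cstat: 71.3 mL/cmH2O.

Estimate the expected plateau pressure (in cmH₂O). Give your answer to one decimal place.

End-expiratory occlusion gives total PEEP = 8 cmH2O (intrinsic PEEP = 8 − 3 = 5). Use total PEEP for the elastic gradient.
Pplat = PEEPtotal + Vt / Cstat = 8 + 535 / 71.3 = 8 + 7.504 = 15.504 cmH2O.

15.5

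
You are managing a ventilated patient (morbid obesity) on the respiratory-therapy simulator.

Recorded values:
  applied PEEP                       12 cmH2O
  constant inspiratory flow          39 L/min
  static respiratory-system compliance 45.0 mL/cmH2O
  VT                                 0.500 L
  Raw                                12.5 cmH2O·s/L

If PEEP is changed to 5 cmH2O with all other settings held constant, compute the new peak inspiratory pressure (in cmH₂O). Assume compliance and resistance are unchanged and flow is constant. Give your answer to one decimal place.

Flow: 39 L/min ÷ 60 = 0.65 L/s.
PIP = Vt/C + R·V̇ + PEEP (constant-flow equation of motion).
Only the baseline term changes: ΔPIP = ΔPEEP = 5 − 12 = -7.0 cmH2O.
Original PIP = 500/45.0 + 12.5×0.65 + 12 = 31.236 cmH2O; new PIP = 31.236 + (-7.0) = 24.236 cmH2O.

24.2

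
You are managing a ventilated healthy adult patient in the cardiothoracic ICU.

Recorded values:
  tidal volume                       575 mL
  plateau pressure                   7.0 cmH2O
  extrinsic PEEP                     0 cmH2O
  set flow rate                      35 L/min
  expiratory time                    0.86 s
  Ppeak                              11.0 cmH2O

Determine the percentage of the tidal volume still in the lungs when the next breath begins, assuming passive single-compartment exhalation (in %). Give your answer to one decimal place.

Flow: 35 L/min ÷ 60 = 0.5833 L/s.
R = (PIP − Pplat)/V̇ = (11.0 − 7.0) / 0.5833 = 4.0/0.5833 = 6.858 cmH2O·s/L.
C = Vt/(Pplat − PEEP) = 575.0 / (7.0 − 0) = 575.0/7.0 = 82.143 mL/cmH2O.
τ = R × C = 6.858 × 0.08214 L/cmH2O = 0.5633 s.
Fraction remaining at end-expiration = e^(−Te/τ) = e^(−0.86/0.5633) = 0.2172 → 21.72%.

21.7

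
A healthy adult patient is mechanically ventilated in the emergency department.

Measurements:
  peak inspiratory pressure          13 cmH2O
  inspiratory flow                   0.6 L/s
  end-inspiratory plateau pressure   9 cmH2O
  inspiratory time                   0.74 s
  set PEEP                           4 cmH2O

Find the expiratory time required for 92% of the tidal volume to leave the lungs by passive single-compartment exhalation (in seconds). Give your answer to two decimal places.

1.50

Vt = flow × Ti = 0.6 L/s × 0.74 s × 1000 mL/L = 444.0 mL.
R = (PIP − Pplat)/V̇ = (13 − 9) / 0.6 = 4.0/0.6 = 6.667 cmH2O·s/L.
C = Vt/(Pplat − PEEP) = 444.0 / (9 − 4) = 444.0/5.0 = 88.8 mL/cmH2O.
τ = R × C = 6.667 × 0.0888 L/cmH2O = 0.592 s.
t = −τ·ln(1 − 0.92) = −0.592·ln(0.08) = 1.495 s.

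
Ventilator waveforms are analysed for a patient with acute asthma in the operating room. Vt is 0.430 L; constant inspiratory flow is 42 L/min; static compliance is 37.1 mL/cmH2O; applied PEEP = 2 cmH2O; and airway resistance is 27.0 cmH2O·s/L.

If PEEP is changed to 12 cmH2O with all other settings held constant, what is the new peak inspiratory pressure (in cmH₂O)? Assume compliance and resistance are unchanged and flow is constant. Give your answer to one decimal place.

Flow: 42 L/min ÷ 60 = 0.7 L/s.
PIP = Vt/C + R·V̇ + PEEP (constant-flow equation of motion).
Only the baseline term changes: ΔPIP = ΔPEEP = 12 − 2 = 10.0 cmH2O.
Original PIP = 430/37.1 + 27.0×0.7 + 2 = 32.49 cmH2O; new PIP = 32.49 + (10.0) = 42.49 cmH2O.

42.5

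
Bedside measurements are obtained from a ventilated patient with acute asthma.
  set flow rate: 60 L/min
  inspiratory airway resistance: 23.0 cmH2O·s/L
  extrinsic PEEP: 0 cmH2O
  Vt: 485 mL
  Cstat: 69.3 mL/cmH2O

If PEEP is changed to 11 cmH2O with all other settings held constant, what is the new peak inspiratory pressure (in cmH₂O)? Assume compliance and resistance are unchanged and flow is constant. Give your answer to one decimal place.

Flow: 60 L/min ÷ 60 = 1 L/s.
PIP = Vt/C + R·V̇ + PEEP (constant-flow equation of motion).
Only the baseline term changes: ΔPIP = ΔPEEP = 11 − 0 = 11.0 cmH2O.
Original PIP = 485/69.3 + 23.0×1 + 0 = 29.999 cmH2O; new PIP = 29.999 + (11.0) = 40.999 cmH2O.

41.0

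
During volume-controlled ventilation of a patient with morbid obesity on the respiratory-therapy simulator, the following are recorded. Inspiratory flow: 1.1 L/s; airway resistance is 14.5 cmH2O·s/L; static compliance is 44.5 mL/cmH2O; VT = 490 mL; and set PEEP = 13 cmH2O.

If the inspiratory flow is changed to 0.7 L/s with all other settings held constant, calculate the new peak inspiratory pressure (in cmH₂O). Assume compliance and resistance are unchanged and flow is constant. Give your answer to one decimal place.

34.2

PIP = Vt/C + R·V̇ + PEEP (constant-flow equation of motion).
Only the resistive term changes: ΔPIP = R × ΔV̇ = 14.5 × (0.7 − 1.1) = 14.5 × -0.4 = -5.8 cmH2O.
Original PIP = 490/44.5 + 14.5×1.1 + 13 = 39.961 cmH2O; new PIP = 39.961 + (-5.8) = 34.161 cmH2O.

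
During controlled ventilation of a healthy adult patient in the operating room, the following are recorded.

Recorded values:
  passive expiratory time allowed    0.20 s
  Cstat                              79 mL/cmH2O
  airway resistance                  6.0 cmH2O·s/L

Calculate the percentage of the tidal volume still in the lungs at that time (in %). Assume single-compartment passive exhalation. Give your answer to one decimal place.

65.6

τ = R × C = 6.0 × 79 mL/cmH2O = 6.0 × 0.079 L/cmH2O = 0.474 s.
Passive exhalation: V(t)/V₀ = e^(−t/τ) = e^(−0.20/0.474) = 0.6558.
Fraction remaining = 0.6558 → 65.58%.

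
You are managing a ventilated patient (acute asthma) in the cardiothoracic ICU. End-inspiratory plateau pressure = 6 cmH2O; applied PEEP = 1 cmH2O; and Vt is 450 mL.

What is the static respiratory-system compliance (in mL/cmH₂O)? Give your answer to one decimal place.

Cstat = Vt / (Pplat − PEEP) = 450 / (6 − 1) = 450 / 5.0 = 90.0 mL/cmH2O.

90.0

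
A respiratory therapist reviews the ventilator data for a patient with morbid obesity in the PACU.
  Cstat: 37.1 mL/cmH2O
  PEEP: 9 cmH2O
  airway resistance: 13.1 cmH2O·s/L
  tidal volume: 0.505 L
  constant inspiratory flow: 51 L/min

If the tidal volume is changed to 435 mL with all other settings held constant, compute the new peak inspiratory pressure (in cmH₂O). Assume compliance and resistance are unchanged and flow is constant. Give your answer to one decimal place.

Flow: 51 L/min ÷ 60 = 0.85 L/s.
PIP = Vt/C + R·V̇ + PEEP (constant-flow equation of motion).
Only the elastic term changes: ΔPIP = ΔVt / C = (435 − 505) / 37.1 = -1.887 cmH2O.
Original PIP = 505/37.1 + 13.1×0.85 + 9 = 33.747 cmH2O; new PIP = 33.747 + (-1.887) = 31.86 cmH2O.

31.9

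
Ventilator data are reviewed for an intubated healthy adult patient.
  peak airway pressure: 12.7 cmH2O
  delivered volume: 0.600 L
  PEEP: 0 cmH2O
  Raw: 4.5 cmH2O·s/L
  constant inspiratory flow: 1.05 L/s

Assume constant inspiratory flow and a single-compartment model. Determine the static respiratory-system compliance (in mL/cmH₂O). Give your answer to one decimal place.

Equation of motion (constant flow): PIP = Vt/C + R·V̇ + PEEP.
Vt/C = PIP − R·V̇ − PEEP = 12.7 − 4.5×1.05 − 0 = 12.7 − 4.725 − 0 = 7.975 cmH2O.
C = Vt / 7.975 = 600 / 7.975 = 75.235 mL/cmH2O.

75.2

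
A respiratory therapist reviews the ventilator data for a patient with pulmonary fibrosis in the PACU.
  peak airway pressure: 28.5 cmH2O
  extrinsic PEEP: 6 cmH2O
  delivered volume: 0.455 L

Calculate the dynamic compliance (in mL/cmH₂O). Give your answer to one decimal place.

20.2

Dynamic compliance = Vt / (PIP − PEEP) = 455 / (28.5 − 6) = 455 / 22.5 = 20.222 mL/cmH2O.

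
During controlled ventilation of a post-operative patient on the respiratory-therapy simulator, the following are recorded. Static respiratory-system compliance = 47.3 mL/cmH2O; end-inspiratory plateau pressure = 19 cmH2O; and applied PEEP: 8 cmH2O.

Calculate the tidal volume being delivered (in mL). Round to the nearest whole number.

520

Vt = Cstat × (Pplat − PEEP) = 47.3 × (19 − 8) = 47.3 × 11.0 = 520.3 mL.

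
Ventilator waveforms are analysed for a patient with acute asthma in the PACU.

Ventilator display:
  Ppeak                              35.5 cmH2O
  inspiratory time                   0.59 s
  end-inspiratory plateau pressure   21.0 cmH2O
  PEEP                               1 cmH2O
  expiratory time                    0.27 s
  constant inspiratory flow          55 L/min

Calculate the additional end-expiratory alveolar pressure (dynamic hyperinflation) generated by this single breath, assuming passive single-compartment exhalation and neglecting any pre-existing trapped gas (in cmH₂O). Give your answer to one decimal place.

Flow: 55 L/min ÷ 60 = 0.9167 L/s.
Vt = flow × Ti = 0.9167 L/s × 0.59 s × 1000 mL/L = 540.85 mL.
R = (PIP − Pplat)/V̇ = (35.5 − 21.0) / 0.9167 = 14.5/0.9167 = 15.818 cmH2O·s/L.
C = Vt/(Pplat − PEEP) = 540.85 / (21.0 − 1) = 540.85/20.0 = 27.043 mL/cmH2O.
τ = R × C = 15.818 × 0.02704 L/cmH2O = 0.4277 s.
Fraction remaining = e^(−Te/τ) = e^(−0.27/0.4277) = 0.5319; trapped volume = 540.85 × 0.5319 = 287.68 mL.
Additional alveolar pressure from trapping ≈ V_trapped / C = 287.68 / 27.043 = 10.638 cmH2O.

10.6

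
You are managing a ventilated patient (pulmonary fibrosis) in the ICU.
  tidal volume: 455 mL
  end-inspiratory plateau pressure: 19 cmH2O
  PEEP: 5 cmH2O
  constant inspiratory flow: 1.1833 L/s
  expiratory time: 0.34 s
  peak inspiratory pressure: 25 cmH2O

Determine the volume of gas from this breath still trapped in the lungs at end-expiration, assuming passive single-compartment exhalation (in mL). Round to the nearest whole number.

R = (PIP − Pplat)/V̇ = (25 − 19) / 1.1833 = 6.0/1.1833 = 5.071 cmH2O·s/L.
C = Vt/(Pplat − PEEP) = 455.0 / (19 − 5) = 455.0/14.0 = 32.5 mL/cmH2O.
τ = R × C = 5.071 × 0.0325 L/cmH2O = 0.1648 s.
Fraction remaining = e^(−Te/τ) = e^(−0.34/0.1648) = 0.1271.
Trapped volume = 455.0 × 0.1271 = 57.831 mL.

58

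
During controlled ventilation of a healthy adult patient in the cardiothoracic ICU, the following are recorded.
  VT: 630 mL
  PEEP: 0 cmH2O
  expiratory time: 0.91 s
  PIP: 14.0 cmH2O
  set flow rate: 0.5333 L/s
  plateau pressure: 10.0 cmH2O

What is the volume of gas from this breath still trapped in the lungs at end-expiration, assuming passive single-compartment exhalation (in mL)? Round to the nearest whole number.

92

R = (PIP − Pplat)/V̇ = (14.0 − 10.0) / 0.5333 = 4.0/0.5333 = 7.5 cmH2O·s/L.
C = Vt/(Pplat − PEEP) = 630.0 / (10.0 − 0) = 630.0/10.0 = 63.0 mL/cmH2O.
τ = R × C = 7.5 × 0.063 L/cmH2O = 0.4725 s.
Fraction remaining = e^(−Te/τ) = e^(−0.91/0.4725) = 0.1457.
Trapped volume = 630.0 × 0.1457 = 91.791 mL.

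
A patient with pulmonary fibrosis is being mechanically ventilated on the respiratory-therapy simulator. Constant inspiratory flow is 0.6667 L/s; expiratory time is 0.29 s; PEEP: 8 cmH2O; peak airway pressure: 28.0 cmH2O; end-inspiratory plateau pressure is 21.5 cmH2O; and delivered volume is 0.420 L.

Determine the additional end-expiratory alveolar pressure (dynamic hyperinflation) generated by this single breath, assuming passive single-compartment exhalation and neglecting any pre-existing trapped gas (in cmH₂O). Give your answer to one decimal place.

R = (PIP − Pplat)/V̇ = (28.0 − 21.5) / 0.6667 = 6.5/0.6667 = 9.75 cmH2O·s/L.
C = Vt/(Pplat − PEEP) = 420.0 / (21.5 − 8) = 420.0/13.5 = 31.111 mL/cmH2O.
τ = R × C = 9.75 × 0.03111 L/cmH2O = 0.3033 s.
Fraction remaining = e^(−Te/τ) = e^(−0.29/0.3033) = 0.3844; trapped volume = 420.0 × 0.3844 = 161.45 mL.
Additional alveolar pressure from trapping ≈ V_trapped / C = 161.45 / 31.111 = 5.189 cmH2O.

5.2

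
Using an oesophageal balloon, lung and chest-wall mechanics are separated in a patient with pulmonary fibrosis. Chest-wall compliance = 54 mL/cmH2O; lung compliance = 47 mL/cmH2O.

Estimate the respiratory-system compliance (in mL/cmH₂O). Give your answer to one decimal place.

25.1

Lung and chest wall are elastances in series: 1/Crs = 1/CL + 1/Ccw.
1/Crs = 1/47 + 1/54 = 0.0398.
Crs = 25.126 mL/cmH2O.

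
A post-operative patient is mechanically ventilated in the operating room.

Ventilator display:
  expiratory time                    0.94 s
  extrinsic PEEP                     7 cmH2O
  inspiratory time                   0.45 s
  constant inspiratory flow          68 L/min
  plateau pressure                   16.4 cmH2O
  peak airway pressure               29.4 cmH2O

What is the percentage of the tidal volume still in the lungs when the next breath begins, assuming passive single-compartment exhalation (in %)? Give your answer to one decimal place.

Flow: 68 L/min ÷ 60 = 1.1333 L/s.
Vt = flow × Ti = 1.1333 L/s × 0.45 s × 1000 mL/L = 509.99 mL.
R = (PIP − Pplat)/V̇ = (29.4 − 16.4) / 1.1333 = 13.0/1.1333 = 11.471 cmH2O·s/L.
C = Vt/(Pplat − PEEP) = 509.99 / (16.4 − 7) = 509.99/9.4 = 54.254 mL/cmH2O.
τ = R × C = 11.471 × 0.05425 L/cmH2O = 0.6223 s.
Fraction remaining at end-expiration = e^(−Te/τ) = e^(−0.94/0.6223) = 0.2208 → 22.08%.

22.1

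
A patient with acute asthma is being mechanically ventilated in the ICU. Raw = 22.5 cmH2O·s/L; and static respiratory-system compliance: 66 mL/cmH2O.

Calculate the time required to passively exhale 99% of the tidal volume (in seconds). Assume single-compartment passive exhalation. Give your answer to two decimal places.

τ = R × C = 22.5 × 66 mL/cmH2O = 22.5 × 0.066 L/cmH2O = 1.485 s.
Exhaled fraction f = 1 − e^(−t/τ) → t = −τ·ln(1 − f) = −1.485·ln(0.01) = 6.839 s.

6.84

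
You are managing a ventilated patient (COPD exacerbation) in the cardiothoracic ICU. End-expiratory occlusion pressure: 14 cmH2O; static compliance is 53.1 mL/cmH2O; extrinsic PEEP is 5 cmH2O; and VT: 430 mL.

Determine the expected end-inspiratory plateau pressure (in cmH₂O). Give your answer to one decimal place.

End-expiratory occlusion gives total PEEP = 14 cmH2O (intrinsic PEEP = 14 − 5 = 9). Use total PEEP for the elastic gradient.
Pplat = PEEPtotal + Vt / Cstat = 14 + 430 / 53.1 = 14 + 8.098 = 22.098 cmH2O.

22.1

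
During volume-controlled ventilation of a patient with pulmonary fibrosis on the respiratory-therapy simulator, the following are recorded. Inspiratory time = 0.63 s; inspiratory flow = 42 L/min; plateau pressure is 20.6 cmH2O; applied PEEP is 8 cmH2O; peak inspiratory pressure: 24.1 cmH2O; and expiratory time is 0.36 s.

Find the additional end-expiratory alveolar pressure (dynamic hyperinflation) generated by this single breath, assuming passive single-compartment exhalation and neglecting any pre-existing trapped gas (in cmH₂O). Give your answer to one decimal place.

1.6

Flow: 42 L/min ÷ 60 = 0.7 L/s.
Vt = flow × Ti = 0.7 L/s × 0.63 s × 1000 mL/L = 441.0 mL.
R = (PIP − Pplat)/V̇ = (24.1 − 20.6) / 0.7 = 3.5/0.7 = 5.0 cmH2O·s/L.
C = Vt/(Pplat − PEEP) = 441.0 / (20.6 − 8) = 441.0/12.6 = 35.0 mL/cmH2O.
τ = R × C = 5.0 × 0.035 L/cmH2O = 0.175 s.
Fraction remaining = e^(−Te/τ) = e^(−0.36/0.175) = 0.1278; trapped volume = 441.0 × 0.1278 = 56.36 mL.
Additional alveolar pressure from trapping ≈ V_trapped / C = 56.36 / 35.0 = 1.61 cmH2O.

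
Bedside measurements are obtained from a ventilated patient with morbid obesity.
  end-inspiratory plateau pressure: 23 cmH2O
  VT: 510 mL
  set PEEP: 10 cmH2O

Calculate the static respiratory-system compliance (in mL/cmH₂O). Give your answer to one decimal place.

39.2

Cstat = Vt / (Pplat − PEEP) = 510 / (23 − 10) = 510 / 13.0 = 39.231 mL/cmH2O.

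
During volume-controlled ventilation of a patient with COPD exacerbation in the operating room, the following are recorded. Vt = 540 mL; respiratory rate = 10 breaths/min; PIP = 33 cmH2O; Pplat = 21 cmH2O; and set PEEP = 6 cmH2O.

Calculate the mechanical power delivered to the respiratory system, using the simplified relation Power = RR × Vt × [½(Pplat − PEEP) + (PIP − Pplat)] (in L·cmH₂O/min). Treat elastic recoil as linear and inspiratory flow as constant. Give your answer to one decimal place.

105.3

Per-breath work = Vt × [½(Pplat−PEEP) + (PIP−Pplat)] = 0.540 × [0.5×15.0 + 12.0] = 0.540 × 19.5 = 10.53 L·cmH2O.
Power = 10 × 10.53 = 105.3 L·cmH2O/min.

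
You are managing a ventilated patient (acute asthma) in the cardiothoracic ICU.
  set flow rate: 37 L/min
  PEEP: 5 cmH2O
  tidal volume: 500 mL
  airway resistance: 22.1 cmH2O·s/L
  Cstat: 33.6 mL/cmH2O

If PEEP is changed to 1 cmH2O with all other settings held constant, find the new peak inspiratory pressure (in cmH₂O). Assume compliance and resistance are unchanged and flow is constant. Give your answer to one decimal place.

29.5

Flow: 37 L/min ÷ 60 = 0.6167 L/s.
PIP = Vt/C + R·V̇ + PEEP (constant-flow equation of motion).
Only the baseline term changes: ΔPIP = ΔPEEP = 1 − 5 = -4.0 cmH2O.
Original PIP = 500/33.6 + 22.1×0.6167 + 5 = 33.51 cmH2O; new PIP = 33.51 + (-4.0) = 29.51 cmH2O.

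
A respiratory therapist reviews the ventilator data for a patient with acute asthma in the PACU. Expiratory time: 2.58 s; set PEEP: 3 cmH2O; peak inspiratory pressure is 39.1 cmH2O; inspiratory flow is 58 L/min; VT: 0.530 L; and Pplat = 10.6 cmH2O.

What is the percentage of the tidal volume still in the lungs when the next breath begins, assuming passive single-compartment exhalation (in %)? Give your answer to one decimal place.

Flow: 58 L/min ÷ 60 = 0.9667 L/s.
R = (PIP − Pplat)/V̇ = (39.1 − 10.6) / 0.9667 = 28.5/0.9667 = 29.482 cmH2O·s/L.
C = Vt/(Pplat − PEEP) = 530.0 / (10.6 − 3) = 530.0/7.6 = 69.737 mL/cmH2O.
τ = R × C = 29.482 × 0.06974 L/cmH2O = 2.056 s.
Fraction remaining at end-expiration = e^(−Te/τ) = e^(−2.58/2.056) = 0.2851 → 28.51%.

28.5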